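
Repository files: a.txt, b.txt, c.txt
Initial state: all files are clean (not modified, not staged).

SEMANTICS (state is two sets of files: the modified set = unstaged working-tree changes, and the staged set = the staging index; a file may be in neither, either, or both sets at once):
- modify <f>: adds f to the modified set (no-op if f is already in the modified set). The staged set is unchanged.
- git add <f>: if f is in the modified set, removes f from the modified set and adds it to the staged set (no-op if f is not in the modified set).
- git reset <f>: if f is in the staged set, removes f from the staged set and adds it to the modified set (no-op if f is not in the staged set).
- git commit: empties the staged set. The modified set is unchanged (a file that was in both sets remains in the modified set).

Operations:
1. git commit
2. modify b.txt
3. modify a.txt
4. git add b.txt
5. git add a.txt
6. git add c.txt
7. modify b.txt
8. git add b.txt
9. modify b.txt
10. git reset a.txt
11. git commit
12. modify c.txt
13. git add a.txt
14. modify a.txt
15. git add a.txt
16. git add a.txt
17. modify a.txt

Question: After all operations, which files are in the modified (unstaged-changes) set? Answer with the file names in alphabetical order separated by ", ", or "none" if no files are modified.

Answer: a.txt, b.txt, c.txt

Derivation:
After op 1 (git commit): modified={none} staged={none}
After op 2 (modify b.txt): modified={b.txt} staged={none}
After op 3 (modify a.txt): modified={a.txt, b.txt} staged={none}
After op 4 (git add b.txt): modified={a.txt} staged={b.txt}
After op 5 (git add a.txt): modified={none} staged={a.txt, b.txt}
After op 6 (git add c.txt): modified={none} staged={a.txt, b.txt}
After op 7 (modify b.txt): modified={b.txt} staged={a.txt, b.txt}
After op 8 (git add b.txt): modified={none} staged={a.txt, b.txt}
After op 9 (modify b.txt): modified={b.txt} staged={a.txt, b.txt}
After op 10 (git reset a.txt): modified={a.txt, b.txt} staged={b.txt}
After op 11 (git commit): modified={a.txt, b.txt} staged={none}
After op 12 (modify c.txt): modified={a.txt, b.txt, c.txt} staged={none}
After op 13 (git add a.txt): modified={b.txt, c.txt} staged={a.txt}
After op 14 (modify a.txt): modified={a.txt, b.txt, c.txt} staged={a.txt}
After op 15 (git add a.txt): modified={b.txt, c.txt} staged={a.txt}
After op 16 (git add a.txt): modified={b.txt, c.txt} staged={a.txt}
After op 17 (modify a.txt): modified={a.txt, b.txt, c.txt} staged={a.txt}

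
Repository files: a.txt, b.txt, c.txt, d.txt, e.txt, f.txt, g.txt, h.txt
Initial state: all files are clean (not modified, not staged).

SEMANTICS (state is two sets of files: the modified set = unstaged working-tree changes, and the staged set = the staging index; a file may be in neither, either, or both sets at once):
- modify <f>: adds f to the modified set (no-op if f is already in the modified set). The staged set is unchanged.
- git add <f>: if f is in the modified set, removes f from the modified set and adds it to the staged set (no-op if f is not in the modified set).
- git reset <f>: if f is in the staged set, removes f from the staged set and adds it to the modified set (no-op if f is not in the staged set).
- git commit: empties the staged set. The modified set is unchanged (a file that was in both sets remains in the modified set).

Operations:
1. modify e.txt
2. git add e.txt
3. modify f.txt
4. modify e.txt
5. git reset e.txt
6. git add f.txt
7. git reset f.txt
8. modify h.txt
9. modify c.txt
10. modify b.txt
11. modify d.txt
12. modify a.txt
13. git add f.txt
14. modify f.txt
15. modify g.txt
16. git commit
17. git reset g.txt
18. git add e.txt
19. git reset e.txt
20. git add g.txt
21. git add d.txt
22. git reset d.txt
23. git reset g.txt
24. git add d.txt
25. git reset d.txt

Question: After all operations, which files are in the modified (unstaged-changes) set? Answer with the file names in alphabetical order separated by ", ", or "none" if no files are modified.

After op 1 (modify e.txt): modified={e.txt} staged={none}
After op 2 (git add e.txt): modified={none} staged={e.txt}
After op 3 (modify f.txt): modified={f.txt} staged={e.txt}
After op 4 (modify e.txt): modified={e.txt, f.txt} staged={e.txt}
After op 5 (git reset e.txt): modified={e.txt, f.txt} staged={none}
After op 6 (git add f.txt): modified={e.txt} staged={f.txt}
After op 7 (git reset f.txt): modified={e.txt, f.txt} staged={none}
After op 8 (modify h.txt): modified={e.txt, f.txt, h.txt} staged={none}
After op 9 (modify c.txt): modified={c.txt, e.txt, f.txt, h.txt} staged={none}
After op 10 (modify b.txt): modified={b.txt, c.txt, e.txt, f.txt, h.txt} staged={none}
After op 11 (modify d.txt): modified={b.txt, c.txt, d.txt, e.txt, f.txt, h.txt} staged={none}
After op 12 (modify a.txt): modified={a.txt, b.txt, c.txt, d.txt, e.txt, f.txt, h.txt} staged={none}
After op 13 (git add f.txt): modified={a.txt, b.txt, c.txt, d.txt, e.txt, h.txt} staged={f.txt}
After op 14 (modify f.txt): modified={a.txt, b.txt, c.txt, d.txt, e.txt, f.txt, h.txt} staged={f.txt}
After op 15 (modify g.txt): modified={a.txt, b.txt, c.txt, d.txt, e.txt, f.txt, g.txt, h.txt} staged={f.txt}
After op 16 (git commit): modified={a.txt, b.txt, c.txt, d.txt, e.txt, f.txt, g.txt, h.txt} staged={none}
After op 17 (git reset g.txt): modified={a.txt, b.txt, c.txt, d.txt, e.txt, f.txt, g.txt, h.txt} staged={none}
After op 18 (git add e.txt): modified={a.txt, b.txt, c.txt, d.txt, f.txt, g.txt, h.txt} staged={e.txt}
After op 19 (git reset e.txt): modified={a.txt, b.txt, c.txt, d.txt, e.txt, f.txt, g.txt, h.txt} staged={none}
After op 20 (git add g.txt): modified={a.txt, b.txt, c.txt, d.txt, e.txt, f.txt, h.txt} staged={g.txt}
After op 21 (git add d.txt): modified={a.txt, b.txt, c.txt, e.txt, f.txt, h.txt} staged={d.txt, g.txt}
After op 22 (git reset d.txt): modified={a.txt, b.txt, c.txt, d.txt, e.txt, f.txt, h.txt} staged={g.txt}
After op 23 (git reset g.txt): modified={a.txt, b.txt, c.txt, d.txt, e.txt, f.txt, g.txt, h.txt} staged={none}
After op 24 (git add d.txt): modified={a.txt, b.txt, c.txt, e.txt, f.txt, g.txt, h.txt} staged={d.txt}
After op 25 (git reset d.txt): modified={a.txt, b.txt, c.txt, d.txt, e.txt, f.txt, g.txt, h.txt} staged={none}

Answer: a.txt, b.txt, c.txt, d.txt, e.txt, f.txt, g.txt, h.txt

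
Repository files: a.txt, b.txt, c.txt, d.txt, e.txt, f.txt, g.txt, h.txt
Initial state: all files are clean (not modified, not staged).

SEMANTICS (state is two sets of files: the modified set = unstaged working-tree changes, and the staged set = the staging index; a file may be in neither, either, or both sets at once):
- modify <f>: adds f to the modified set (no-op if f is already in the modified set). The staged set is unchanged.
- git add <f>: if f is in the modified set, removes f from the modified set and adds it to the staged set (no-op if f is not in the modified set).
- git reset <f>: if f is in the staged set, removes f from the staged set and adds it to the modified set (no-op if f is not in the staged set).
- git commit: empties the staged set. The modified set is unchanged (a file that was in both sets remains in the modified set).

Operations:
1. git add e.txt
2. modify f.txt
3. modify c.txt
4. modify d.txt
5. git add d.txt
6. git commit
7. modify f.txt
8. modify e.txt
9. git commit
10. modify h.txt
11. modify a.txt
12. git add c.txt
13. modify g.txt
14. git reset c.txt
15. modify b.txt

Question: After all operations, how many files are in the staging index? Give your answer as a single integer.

Answer: 0

Derivation:
After op 1 (git add e.txt): modified={none} staged={none}
After op 2 (modify f.txt): modified={f.txt} staged={none}
After op 3 (modify c.txt): modified={c.txt, f.txt} staged={none}
After op 4 (modify d.txt): modified={c.txt, d.txt, f.txt} staged={none}
After op 5 (git add d.txt): modified={c.txt, f.txt} staged={d.txt}
After op 6 (git commit): modified={c.txt, f.txt} staged={none}
After op 7 (modify f.txt): modified={c.txt, f.txt} staged={none}
After op 8 (modify e.txt): modified={c.txt, e.txt, f.txt} staged={none}
After op 9 (git commit): modified={c.txt, e.txt, f.txt} staged={none}
After op 10 (modify h.txt): modified={c.txt, e.txt, f.txt, h.txt} staged={none}
After op 11 (modify a.txt): modified={a.txt, c.txt, e.txt, f.txt, h.txt} staged={none}
After op 12 (git add c.txt): modified={a.txt, e.txt, f.txt, h.txt} staged={c.txt}
After op 13 (modify g.txt): modified={a.txt, e.txt, f.txt, g.txt, h.txt} staged={c.txt}
After op 14 (git reset c.txt): modified={a.txt, c.txt, e.txt, f.txt, g.txt, h.txt} staged={none}
After op 15 (modify b.txt): modified={a.txt, b.txt, c.txt, e.txt, f.txt, g.txt, h.txt} staged={none}
Final staged set: {none} -> count=0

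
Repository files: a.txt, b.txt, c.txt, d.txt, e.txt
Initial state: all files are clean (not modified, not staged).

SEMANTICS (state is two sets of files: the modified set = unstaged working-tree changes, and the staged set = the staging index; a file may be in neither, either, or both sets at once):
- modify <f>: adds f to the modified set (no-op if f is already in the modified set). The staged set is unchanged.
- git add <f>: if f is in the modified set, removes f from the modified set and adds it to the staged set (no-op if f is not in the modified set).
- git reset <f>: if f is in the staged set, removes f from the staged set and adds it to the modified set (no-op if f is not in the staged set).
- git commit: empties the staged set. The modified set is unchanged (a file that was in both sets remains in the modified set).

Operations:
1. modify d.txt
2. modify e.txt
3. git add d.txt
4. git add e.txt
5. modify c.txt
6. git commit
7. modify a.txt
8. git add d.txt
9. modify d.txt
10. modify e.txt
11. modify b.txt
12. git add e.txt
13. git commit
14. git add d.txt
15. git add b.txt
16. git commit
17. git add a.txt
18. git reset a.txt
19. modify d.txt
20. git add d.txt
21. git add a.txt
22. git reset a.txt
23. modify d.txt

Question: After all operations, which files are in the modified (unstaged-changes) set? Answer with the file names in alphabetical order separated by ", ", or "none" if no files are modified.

After op 1 (modify d.txt): modified={d.txt} staged={none}
After op 2 (modify e.txt): modified={d.txt, e.txt} staged={none}
After op 3 (git add d.txt): modified={e.txt} staged={d.txt}
After op 4 (git add e.txt): modified={none} staged={d.txt, e.txt}
After op 5 (modify c.txt): modified={c.txt} staged={d.txt, e.txt}
After op 6 (git commit): modified={c.txt} staged={none}
After op 7 (modify a.txt): modified={a.txt, c.txt} staged={none}
After op 8 (git add d.txt): modified={a.txt, c.txt} staged={none}
After op 9 (modify d.txt): modified={a.txt, c.txt, d.txt} staged={none}
After op 10 (modify e.txt): modified={a.txt, c.txt, d.txt, e.txt} staged={none}
After op 11 (modify b.txt): modified={a.txt, b.txt, c.txt, d.txt, e.txt} staged={none}
After op 12 (git add e.txt): modified={a.txt, b.txt, c.txt, d.txt} staged={e.txt}
After op 13 (git commit): modified={a.txt, b.txt, c.txt, d.txt} staged={none}
After op 14 (git add d.txt): modified={a.txt, b.txt, c.txt} staged={d.txt}
After op 15 (git add b.txt): modified={a.txt, c.txt} staged={b.txt, d.txt}
After op 16 (git commit): modified={a.txt, c.txt} staged={none}
After op 17 (git add a.txt): modified={c.txt} staged={a.txt}
After op 18 (git reset a.txt): modified={a.txt, c.txt} staged={none}
After op 19 (modify d.txt): modified={a.txt, c.txt, d.txt} staged={none}
After op 20 (git add d.txt): modified={a.txt, c.txt} staged={d.txt}
After op 21 (git add a.txt): modified={c.txt} staged={a.txt, d.txt}
After op 22 (git reset a.txt): modified={a.txt, c.txt} staged={d.txt}
After op 23 (modify d.txt): modified={a.txt, c.txt, d.txt} staged={d.txt}

Answer: a.txt, c.txt, d.txt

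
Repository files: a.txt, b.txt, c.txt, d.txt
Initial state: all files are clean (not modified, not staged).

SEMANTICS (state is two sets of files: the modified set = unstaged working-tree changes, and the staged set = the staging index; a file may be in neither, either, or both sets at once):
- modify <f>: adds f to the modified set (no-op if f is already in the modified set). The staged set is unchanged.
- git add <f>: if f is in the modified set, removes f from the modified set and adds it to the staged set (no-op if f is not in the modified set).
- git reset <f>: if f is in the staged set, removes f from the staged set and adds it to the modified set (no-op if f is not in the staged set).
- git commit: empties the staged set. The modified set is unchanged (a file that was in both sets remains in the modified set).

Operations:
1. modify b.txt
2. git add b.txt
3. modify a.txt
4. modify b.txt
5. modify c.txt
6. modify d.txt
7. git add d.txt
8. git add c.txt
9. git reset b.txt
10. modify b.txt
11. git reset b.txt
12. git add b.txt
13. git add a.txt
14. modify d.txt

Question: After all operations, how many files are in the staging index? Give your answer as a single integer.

Answer: 4

Derivation:
After op 1 (modify b.txt): modified={b.txt} staged={none}
After op 2 (git add b.txt): modified={none} staged={b.txt}
After op 3 (modify a.txt): modified={a.txt} staged={b.txt}
After op 4 (modify b.txt): modified={a.txt, b.txt} staged={b.txt}
After op 5 (modify c.txt): modified={a.txt, b.txt, c.txt} staged={b.txt}
After op 6 (modify d.txt): modified={a.txt, b.txt, c.txt, d.txt} staged={b.txt}
After op 7 (git add d.txt): modified={a.txt, b.txt, c.txt} staged={b.txt, d.txt}
After op 8 (git add c.txt): modified={a.txt, b.txt} staged={b.txt, c.txt, d.txt}
After op 9 (git reset b.txt): modified={a.txt, b.txt} staged={c.txt, d.txt}
After op 10 (modify b.txt): modified={a.txt, b.txt} staged={c.txt, d.txt}
After op 11 (git reset b.txt): modified={a.txt, b.txt} staged={c.txt, d.txt}
After op 12 (git add b.txt): modified={a.txt} staged={b.txt, c.txt, d.txt}
After op 13 (git add a.txt): modified={none} staged={a.txt, b.txt, c.txt, d.txt}
After op 14 (modify d.txt): modified={d.txt} staged={a.txt, b.txt, c.txt, d.txt}
Final staged set: {a.txt, b.txt, c.txt, d.txt} -> count=4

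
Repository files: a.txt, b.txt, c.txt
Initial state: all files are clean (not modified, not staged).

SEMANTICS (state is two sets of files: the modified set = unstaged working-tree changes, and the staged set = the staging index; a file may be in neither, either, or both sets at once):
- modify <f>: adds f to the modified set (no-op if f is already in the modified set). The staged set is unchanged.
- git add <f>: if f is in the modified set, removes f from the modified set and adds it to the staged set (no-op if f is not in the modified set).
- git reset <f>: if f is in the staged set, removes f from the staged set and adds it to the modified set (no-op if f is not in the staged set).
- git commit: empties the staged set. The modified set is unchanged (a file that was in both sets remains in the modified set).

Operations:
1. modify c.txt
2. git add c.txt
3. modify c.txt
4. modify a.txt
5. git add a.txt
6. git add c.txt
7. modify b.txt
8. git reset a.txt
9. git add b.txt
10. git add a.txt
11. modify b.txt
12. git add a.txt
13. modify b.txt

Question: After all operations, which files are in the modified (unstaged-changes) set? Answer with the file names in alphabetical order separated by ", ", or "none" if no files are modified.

Answer: b.txt

Derivation:
After op 1 (modify c.txt): modified={c.txt} staged={none}
After op 2 (git add c.txt): modified={none} staged={c.txt}
After op 3 (modify c.txt): modified={c.txt} staged={c.txt}
After op 4 (modify a.txt): modified={a.txt, c.txt} staged={c.txt}
After op 5 (git add a.txt): modified={c.txt} staged={a.txt, c.txt}
After op 6 (git add c.txt): modified={none} staged={a.txt, c.txt}
After op 7 (modify b.txt): modified={b.txt} staged={a.txt, c.txt}
After op 8 (git reset a.txt): modified={a.txt, b.txt} staged={c.txt}
After op 9 (git add b.txt): modified={a.txt} staged={b.txt, c.txt}
After op 10 (git add a.txt): modified={none} staged={a.txt, b.txt, c.txt}
After op 11 (modify b.txt): modified={b.txt} staged={a.txt, b.txt, c.txt}
After op 12 (git add a.txt): modified={b.txt} staged={a.txt, b.txt, c.txt}
After op 13 (modify b.txt): modified={b.txt} staged={a.txt, b.txt, c.txt}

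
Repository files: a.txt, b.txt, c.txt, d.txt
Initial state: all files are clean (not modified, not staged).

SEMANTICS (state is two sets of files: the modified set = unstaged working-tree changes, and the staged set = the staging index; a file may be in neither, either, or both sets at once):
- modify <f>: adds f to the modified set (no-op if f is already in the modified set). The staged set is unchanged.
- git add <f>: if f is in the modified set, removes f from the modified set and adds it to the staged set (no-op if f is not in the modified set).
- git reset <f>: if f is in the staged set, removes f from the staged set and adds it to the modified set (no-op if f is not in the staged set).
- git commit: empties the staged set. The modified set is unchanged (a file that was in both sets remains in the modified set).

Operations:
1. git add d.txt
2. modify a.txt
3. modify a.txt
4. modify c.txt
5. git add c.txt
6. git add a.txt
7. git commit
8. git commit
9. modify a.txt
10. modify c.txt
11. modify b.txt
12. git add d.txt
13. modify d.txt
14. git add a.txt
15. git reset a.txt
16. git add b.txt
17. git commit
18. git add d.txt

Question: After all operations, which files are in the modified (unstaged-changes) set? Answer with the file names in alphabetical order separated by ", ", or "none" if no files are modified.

After op 1 (git add d.txt): modified={none} staged={none}
After op 2 (modify a.txt): modified={a.txt} staged={none}
After op 3 (modify a.txt): modified={a.txt} staged={none}
After op 4 (modify c.txt): modified={a.txt, c.txt} staged={none}
After op 5 (git add c.txt): modified={a.txt} staged={c.txt}
After op 6 (git add a.txt): modified={none} staged={a.txt, c.txt}
After op 7 (git commit): modified={none} staged={none}
After op 8 (git commit): modified={none} staged={none}
After op 9 (modify a.txt): modified={a.txt} staged={none}
After op 10 (modify c.txt): modified={a.txt, c.txt} staged={none}
After op 11 (modify b.txt): modified={a.txt, b.txt, c.txt} staged={none}
After op 12 (git add d.txt): modified={a.txt, b.txt, c.txt} staged={none}
After op 13 (modify d.txt): modified={a.txt, b.txt, c.txt, d.txt} staged={none}
After op 14 (git add a.txt): modified={b.txt, c.txt, d.txt} staged={a.txt}
After op 15 (git reset a.txt): modified={a.txt, b.txt, c.txt, d.txt} staged={none}
After op 16 (git add b.txt): modified={a.txt, c.txt, d.txt} staged={b.txt}
After op 17 (git commit): modified={a.txt, c.txt, d.txt} staged={none}
After op 18 (git add d.txt): modified={a.txt, c.txt} staged={d.txt}

Answer: a.txt, c.txt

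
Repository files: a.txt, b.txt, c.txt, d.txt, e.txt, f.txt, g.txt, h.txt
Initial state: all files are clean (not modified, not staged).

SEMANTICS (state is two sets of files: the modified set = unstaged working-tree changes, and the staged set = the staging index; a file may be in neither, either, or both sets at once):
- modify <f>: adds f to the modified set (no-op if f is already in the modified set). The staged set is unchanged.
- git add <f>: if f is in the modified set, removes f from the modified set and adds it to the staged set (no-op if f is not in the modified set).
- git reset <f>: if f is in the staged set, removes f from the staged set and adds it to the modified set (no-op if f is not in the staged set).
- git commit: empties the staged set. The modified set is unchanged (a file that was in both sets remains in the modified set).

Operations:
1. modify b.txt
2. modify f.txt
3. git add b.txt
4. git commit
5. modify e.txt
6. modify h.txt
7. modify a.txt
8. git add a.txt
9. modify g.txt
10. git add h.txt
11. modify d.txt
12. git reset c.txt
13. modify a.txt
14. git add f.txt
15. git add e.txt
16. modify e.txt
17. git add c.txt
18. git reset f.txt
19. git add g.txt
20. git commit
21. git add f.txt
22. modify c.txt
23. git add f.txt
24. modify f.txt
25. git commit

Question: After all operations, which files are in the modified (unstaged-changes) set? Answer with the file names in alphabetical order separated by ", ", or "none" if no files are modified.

After op 1 (modify b.txt): modified={b.txt} staged={none}
After op 2 (modify f.txt): modified={b.txt, f.txt} staged={none}
After op 3 (git add b.txt): modified={f.txt} staged={b.txt}
After op 4 (git commit): modified={f.txt} staged={none}
After op 5 (modify e.txt): modified={e.txt, f.txt} staged={none}
After op 6 (modify h.txt): modified={e.txt, f.txt, h.txt} staged={none}
After op 7 (modify a.txt): modified={a.txt, e.txt, f.txt, h.txt} staged={none}
After op 8 (git add a.txt): modified={e.txt, f.txt, h.txt} staged={a.txt}
After op 9 (modify g.txt): modified={e.txt, f.txt, g.txt, h.txt} staged={a.txt}
After op 10 (git add h.txt): modified={e.txt, f.txt, g.txt} staged={a.txt, h.txt}
After op 11 (modify d.txt): modified={d.txt, e.txt, f.txt, g.txt} staged={a.txt, h.txt}
After op 12 (git reset c.txt): modified={d.txt, e.txt, f.txt, g.txt} staged={a.txt, h.txt}
After op 13 (modify a.txt): modified={a.txt, d.txt, e.txt, f.txt, g.txt} staged={a.txt, h.txt}
After op 14 (git add f.txt): modified={a.txt, d.txt, e.txt, g.txt} staged={a.txt, f.txt, h.txt}
After op 15 (git add e.txt): modified={a.txt, d.txt, g.txt} staged={a.txt, e.txt, f.txt, h.txt}
After op 16 (modify e.txt): modified={a.txt, d.txt, e.txt, g.txt} staged={a.txt, e.txt, f.txt, h.txt}
After op 17 (git add c.txt): modified={a.txt, d.txt, e.txt, g.txt} staged={a.txt, e.txt, f.txt, h.txt}
After op 18 (git reset f.txt): modified={a.txt, d.txt, e.txt, f.txt, g.txt} staged={a.txt, e.txt, h.txt}
After op 19 (git add g.txt): modified={a.txt, d.txt, e.txt, f.txt} staged={a.txt, e.txt, g.txt, h.txt}
After op 20 (git commit): modified={a.txt, d.txt, e.txt, f.txt} staged={none}
After op 21 (git add f.txt): modified={a.txt, d.txt, e.txt} staged={f.txt}
After op 22 (modify c.txt): modified={a.txt, c.txt, d.txt, e.txt} staged={f.txt}
After op 23 (git add f.txt): modified={a.txt, c.txt, d.txt, e.txt} staged={f.txt}
After op 24 (modify f.txt): modified={a.txt, c.txt, d.txt, e.txt, f.txt} staged={f.txt}
After op 25 (git commit): modified={a.txt, c.txt, d.txt, e.txt, f.txt} staged={none}

Answer: a.txt, c.txt, d.txt, e.txt, f.txt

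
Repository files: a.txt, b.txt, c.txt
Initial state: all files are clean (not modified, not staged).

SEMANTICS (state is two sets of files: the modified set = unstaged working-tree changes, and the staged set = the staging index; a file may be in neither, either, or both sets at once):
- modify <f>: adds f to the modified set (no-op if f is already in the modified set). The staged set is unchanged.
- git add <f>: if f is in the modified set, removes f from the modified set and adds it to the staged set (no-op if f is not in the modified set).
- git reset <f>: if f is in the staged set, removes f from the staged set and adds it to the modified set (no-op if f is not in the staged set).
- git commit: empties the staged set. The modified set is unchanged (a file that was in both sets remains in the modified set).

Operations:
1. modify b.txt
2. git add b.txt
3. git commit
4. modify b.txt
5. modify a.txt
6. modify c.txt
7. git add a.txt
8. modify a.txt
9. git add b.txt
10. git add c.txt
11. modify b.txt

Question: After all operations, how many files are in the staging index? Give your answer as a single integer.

Answer: 3

Derivation:
After op 1 (modify b.txt): modified={b.txt} staged={none}
After op 2 (git add b.txt): modified={none} staged={b.txt}
After op 3 (git commit): modified={none} staged={none}
After op 4 (modify b.txt): modified={b.txt} staged={none}
After op 5 (modify a.txt): modified={a.txt, b.txt} staged={none}
After op 6 (modify c.txt): modified={a.txt, b.txt, c.txt} staged={none}
After op 7 (git add a.txt): modified={b.txt, c.txt} staged={a.txt}
After op 8 (modify a.txt): modified={a.txt, b.txt, c.txt} staged={a.txt}
After op 9 (git add b.txt): modified={a.txt, c.txt} staged={a.txt, b.txt}
After op 10 (git add c.txt): modified={a.txt} staged={a.txt, b.txt, c.txt}
After op 11 (modify b.txt): modified={a.txt, b.txt} staged={a.txt, b.txt, c.txt}
Final staged set: {a.txt, b.txt, c.txt} -> count=3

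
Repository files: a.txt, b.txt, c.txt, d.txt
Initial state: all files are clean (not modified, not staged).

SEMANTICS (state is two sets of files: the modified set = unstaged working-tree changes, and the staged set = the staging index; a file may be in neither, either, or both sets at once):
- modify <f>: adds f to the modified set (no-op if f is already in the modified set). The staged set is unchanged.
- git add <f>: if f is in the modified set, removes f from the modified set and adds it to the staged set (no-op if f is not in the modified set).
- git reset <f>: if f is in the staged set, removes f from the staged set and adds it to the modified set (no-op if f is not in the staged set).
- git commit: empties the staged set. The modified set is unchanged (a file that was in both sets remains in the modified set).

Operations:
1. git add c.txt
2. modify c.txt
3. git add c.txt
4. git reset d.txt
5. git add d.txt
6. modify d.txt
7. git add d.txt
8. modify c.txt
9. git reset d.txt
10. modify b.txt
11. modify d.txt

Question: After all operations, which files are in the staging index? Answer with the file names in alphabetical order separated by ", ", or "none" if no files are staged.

Answer: c.txt

Derivation:
After op 1 (git add c.txt): modified={none} staged={none}
After op 2 (modify c.txt): modified={c.txt} staged={none}
After op 3 (git add c.txt): modified={none} staged={c.txt}
After op 4 (git reset d.txt): modified={none} staged={c.txt}
After op 5 (git add d.txt): modified={none} staged={c.txt}
After op 6 (modify d.txt): modified={d.txt} staged={c.txt}
After op 7 (git add d.txt): modified={none} staged={c.txt, d.txt}
After op 8 (modify c.txt): modified={c.txt} staged={c.txt, d.txt}
After op 9 (git reset d.txt): modified={c.txt, d.txt} staged={c.txt}
After op 10 (modify b.txt): modified={b.txt, c.txt, d.txt} staged={c.txt}
After op 11 (modify d.txt): modified={b.txt, c.txt, d.txt} staged={c.txt}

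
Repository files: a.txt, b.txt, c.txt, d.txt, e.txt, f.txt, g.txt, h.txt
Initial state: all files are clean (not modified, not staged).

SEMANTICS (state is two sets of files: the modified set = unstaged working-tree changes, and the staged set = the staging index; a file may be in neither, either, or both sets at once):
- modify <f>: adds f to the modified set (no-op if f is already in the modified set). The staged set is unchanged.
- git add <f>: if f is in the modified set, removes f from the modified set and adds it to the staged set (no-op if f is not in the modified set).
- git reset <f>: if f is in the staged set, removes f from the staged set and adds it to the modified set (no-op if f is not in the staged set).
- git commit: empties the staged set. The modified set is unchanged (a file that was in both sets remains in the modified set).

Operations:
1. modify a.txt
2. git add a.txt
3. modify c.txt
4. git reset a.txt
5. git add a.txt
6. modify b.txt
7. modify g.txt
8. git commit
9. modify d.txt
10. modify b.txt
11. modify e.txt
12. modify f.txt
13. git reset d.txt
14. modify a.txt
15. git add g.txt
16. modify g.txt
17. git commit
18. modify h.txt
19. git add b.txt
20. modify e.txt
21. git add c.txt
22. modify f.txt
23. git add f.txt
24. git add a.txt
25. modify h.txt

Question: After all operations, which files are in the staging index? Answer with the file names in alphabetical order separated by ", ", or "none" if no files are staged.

After op 1 (modify a.txt): modified={a.txt} staged={none}
After op 2 (git add a.txt): modified={none} staged={a.txt}
After op 3 (modify c.txt): modified={c.txt} staged={a.txt}
After op 4 (git reset a.txt): modified={a.txt, c.txt} staged={none}
After op 5 (git add a.txt): modified={c.txt} staged={a.txt}
After op 6 (modify b.txt): modified={b.txt, c.txt} staged={a.txt}
After op 7 (modify g.txt): modified={b.txt, c.txt, g.txt} staged={a.txt}
After op 8 (git commit): modified={b.txt, c.txt, g.txt} staged={none}
After op 9 (modify d.txt): modified={b.txt, c.txt, d.txt, g.txt} staged={none}
After op 10 (modify b.txt): modified={b.txt, c.txt, d.txt, g.txt} staged={none}
After op 11 (modify e.txt): modified={b.txt, c.txt, d.txt, e.txt, g.txt} staged={none}
After op 12 (modify f.txt): modified={b.txt, c.txt, d.txt, e.txt, f.txt, g.txt} staged={none}
After op 13 (git reset d.txt): modified={b.txt, c.txt, d.txt, e.txt, f.txt, g.txt} staged={none}
After op 14 (modify a.txt): modified={a.txt, b.txt, c.txt, d.txt, e.txt, f.txt, g.txt} staged={none}
After op 15 (git add g.txt): modified={a.txt, b.txt, c.txt, d.txt, e.txt, f.txt} staged={g.txt}
After op 16 (modify g.txt): modified={a.txt, b.txt, c.txt, d.txt, e.txt, f.txt, g.txt} staged={g.txt}
After op 17 (git commit): modified={a.txt, b.txt, c.txt, d.txt, e.txt, f.txt, g.txt} staged={none}
After op 18 (modify h.txt): modified={a.txt, b.txt, c.txt, d.txt, e.txt, f.txt, g.txt, h.txt} staged={none}
After op 19 (git add b.txt): modified={a.txt, c.txt, d.txt, e.txt, f.txt, g.txt, h.txt} staged={b.txt}
After op 20 (modify e.txt): modified={a.txt, c.txt, d.txt, e.txt, f.txt, g.txt, h.txt} staged={b.txt}
After op 21 (git add c.txt): modified={a.txt, d.txt, e.txt, f.txt, g.txt, h.txt} staged={b.txt, c.txt}
After op 22 (modify f.txt): modified={a.txt, d.txt, e.txt, f.txt, g.txt, h.txt} staged={b.txt, c.txt}
After op 23 (git add f.txt): modified={a.txt, d.txt, e.txt, g.txt, h.txt} staged={b.txt, c.txt, f.txt}
After op 24 (git add a.txt): modified={d.txt, e.txt, g.txt, h.txt} staged={a.txt, b.txt, c.txt, f.txt}
After op 25 (modify h.txt): modified={d.txt, e.txt, g.txt, h.txt} staged={a.txt, b.txt, c.txt, f.txt}

Answer: a.txt, b.txt, c.txt, f.txt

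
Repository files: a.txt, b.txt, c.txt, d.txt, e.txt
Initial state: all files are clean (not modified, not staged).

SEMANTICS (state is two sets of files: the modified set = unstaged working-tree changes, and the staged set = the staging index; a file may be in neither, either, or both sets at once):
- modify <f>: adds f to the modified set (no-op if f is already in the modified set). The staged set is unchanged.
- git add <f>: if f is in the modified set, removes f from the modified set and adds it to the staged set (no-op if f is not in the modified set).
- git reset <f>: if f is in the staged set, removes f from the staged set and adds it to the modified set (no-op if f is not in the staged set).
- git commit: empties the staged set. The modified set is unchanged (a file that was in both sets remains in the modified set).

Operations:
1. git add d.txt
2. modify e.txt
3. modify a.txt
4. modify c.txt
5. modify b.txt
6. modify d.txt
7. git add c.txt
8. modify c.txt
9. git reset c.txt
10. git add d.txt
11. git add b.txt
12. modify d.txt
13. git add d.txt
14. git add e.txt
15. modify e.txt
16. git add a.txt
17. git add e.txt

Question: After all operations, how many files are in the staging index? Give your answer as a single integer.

Answer: 4

Derivation:
After op 1 (git add d.txt): modified={none} staged={none}
After op 2 (modify e.txt): modified={e.txt} staged={none}
After op 3 (modify a.txt): modified={a.txt, e.txt} staged={none}
After op 4 (modify c.txt): modified={a.txt, c.txt, e.txt} staged={none}
After op 5 (modify b.txt): modified={a.txt, b.txt, c.txt, e.txt} staged={none}
After op 6 (modify d.txt): modified={a.txt, b.txt, c.txt, d.txt, e.txt} staged={none}
After op 7 (git add c.txt): modified={a.txt, b.txt, d.txt, e.txt} staged={c.txt}
After op 8 (modify c.txt): modified={a.txt, b.txt, c.txt, d.txt, e.txt} staged={c.txt}
After op 9 (git reset c.txt): modified={a.txt, b.txt, c.txt, d.txt, e.txt} staged={none}
After op 10 (git add d.txt): modified={a.txt, b.txt, c.txt, e.txt} staged={d.txt}
After op 11 (git add b.txt): modified={a.txt, c.txt, e.txt} staged={b.txt, d.txt}
After op 12 (modify d.txt): modified={a.txt, c.txt, d.txt, e.txt} staged={b.txt, d.txt}
After op 13 (git add d.txt): modified={a.txt, c.txt, e.txt} staged={b.txt, d.txt}
After op 14 (git add e.txt): modified={a.txt, c.txt} staged={b.txt, d.txt, e.txt}
After op 15 (modify e.txt): modified={a.txt, c.txt, e.txt} staged={b.txt, d.txt, e.txt}
After op 16 (git add a.txt): modified={c.txt, e.txt} staged={a.txt, b.txt, d.txt, e.txt}
After op 17 (git add e.txt): modified={c.txt} staged={a.txt, b.txt, d.txt, e.txt}
Final staged set: {a.txt, b.txt, d.txt, e.txt} -> count=4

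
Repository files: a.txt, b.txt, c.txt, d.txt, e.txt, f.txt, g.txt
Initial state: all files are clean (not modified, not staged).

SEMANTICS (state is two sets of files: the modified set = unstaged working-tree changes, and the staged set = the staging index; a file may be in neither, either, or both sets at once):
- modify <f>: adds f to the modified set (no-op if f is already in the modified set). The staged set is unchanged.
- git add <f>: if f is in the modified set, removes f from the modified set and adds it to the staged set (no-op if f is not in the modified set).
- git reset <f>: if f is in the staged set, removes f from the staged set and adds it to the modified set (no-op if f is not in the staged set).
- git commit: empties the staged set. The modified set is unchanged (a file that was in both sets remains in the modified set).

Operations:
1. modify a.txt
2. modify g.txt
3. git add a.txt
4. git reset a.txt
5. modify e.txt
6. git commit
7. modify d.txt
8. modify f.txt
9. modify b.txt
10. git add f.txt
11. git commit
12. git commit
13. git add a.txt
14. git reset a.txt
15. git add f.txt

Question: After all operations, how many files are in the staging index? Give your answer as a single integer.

Answer: 0

Derivation:
After op 1 (modify a.txt): modified={a.txt} staged={none}
After op 2 (modify g.txt): modified={a.txt, g.txt} staged={none}
After op 3 (git add a.txt): modified={g.txt} staged={a.txt}
After op 4 (git reset a.txt): modified={a.txt, g.txt} staged={none}
After op 5 (modify e.txt): modified={a.txt, e.txt, g.txt} staged={none}
After op 6 (git commit): modified={a.txt, e.txt, g.txt} staged={none}
After op 7 (modify d.txt): modified={a.txt, d.txt, e.txt, g.txt} staged={none}
After op 8 (modify f.txt): modified={a.txt, d.txt, e.txt, f.txt, g.txt} staged={none}
After op 9 (modify b.txt): modified={a.txt, b.txt, d.txt, e.txt, f.txt, g.txt} staged={none}
After op 10 (git add f.txt): modified={a.txt, b.txt, d.txt, e.txt, g.txt} staged={f.txt}
After op 11 (git commit): modified={a.txt, b.txt, d.txt, e.txt, g.txt} staged={none}
After op 12 (git commit): modified={a.txt, b.txt, d.txt, e.txt, g.txt} staged={none}
After op 13 (git add a.txt): modified={b.txt, d.txt, e.txt, g.txt} staged={a.txt}
After op 14 (git reset a.txt): modified={a.txt, b.txt, d.txt, e.txt, g.txt} staged={none}
After op 15 (git add f.txt): modified={a.txt, b.txt, d.txt, e.txt, g.txt} staged={none}
Final staged set: {none} -> count=0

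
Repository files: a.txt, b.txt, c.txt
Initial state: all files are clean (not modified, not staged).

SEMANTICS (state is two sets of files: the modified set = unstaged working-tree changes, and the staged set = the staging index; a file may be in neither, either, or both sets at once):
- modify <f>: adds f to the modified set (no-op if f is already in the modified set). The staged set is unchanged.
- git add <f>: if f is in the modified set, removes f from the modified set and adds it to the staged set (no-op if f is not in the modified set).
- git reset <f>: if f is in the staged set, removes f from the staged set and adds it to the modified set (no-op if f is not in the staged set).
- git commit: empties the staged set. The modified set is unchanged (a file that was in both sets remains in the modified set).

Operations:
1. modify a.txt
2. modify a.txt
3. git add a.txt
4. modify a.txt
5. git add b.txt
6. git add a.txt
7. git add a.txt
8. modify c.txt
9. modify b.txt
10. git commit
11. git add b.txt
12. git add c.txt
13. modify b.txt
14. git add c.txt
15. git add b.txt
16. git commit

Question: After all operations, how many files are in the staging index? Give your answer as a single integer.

Answer: 0

Derivation:
After op 1 (modify a.txt): modified={a.txt} staged={none}
After op 2 (modify a.txt): modified={a.txt} staged={none}
After op 3 (git add a.txt): modified={none} staged={a.txt}
After op 4 (modify a.txt): modified={a.txt} staged={a.txt}
After op 5 (git add b.txt): modified={a.txt} staged={a.txt}
After op 6 (git add a.txt): modified={none} staged={a.txt}
After op 7 (git add a.txt): modified={none} staged={a.txt}
After op 8 (modify c.txt): modified={c.txt} staged={a.txt}
After op 9 (modify b.txt): modified={b.txt, c.txt} staged={a.txt}
After op 10 (git commit): modified={b.txt, c.txt} staged={none}
After op 11 (git add b.txt): modified={c.txt} staged={b.txt}
After op 12 (git add c.txt): modified={none} staged={b.txt, c.txt}
After op 13 (modify b.txt): modified={b.txt} staged={b.txt, c.txt}
After op 14 (git add c.txt): modified={b.txt} staged={b.txt, c.txt}
After op 15 (git add b.txt): modified={none} staged={b.txt, c.txt}
After op 16 (git commit): modified={none} staged={none}
Final staged set: {none} -> count=0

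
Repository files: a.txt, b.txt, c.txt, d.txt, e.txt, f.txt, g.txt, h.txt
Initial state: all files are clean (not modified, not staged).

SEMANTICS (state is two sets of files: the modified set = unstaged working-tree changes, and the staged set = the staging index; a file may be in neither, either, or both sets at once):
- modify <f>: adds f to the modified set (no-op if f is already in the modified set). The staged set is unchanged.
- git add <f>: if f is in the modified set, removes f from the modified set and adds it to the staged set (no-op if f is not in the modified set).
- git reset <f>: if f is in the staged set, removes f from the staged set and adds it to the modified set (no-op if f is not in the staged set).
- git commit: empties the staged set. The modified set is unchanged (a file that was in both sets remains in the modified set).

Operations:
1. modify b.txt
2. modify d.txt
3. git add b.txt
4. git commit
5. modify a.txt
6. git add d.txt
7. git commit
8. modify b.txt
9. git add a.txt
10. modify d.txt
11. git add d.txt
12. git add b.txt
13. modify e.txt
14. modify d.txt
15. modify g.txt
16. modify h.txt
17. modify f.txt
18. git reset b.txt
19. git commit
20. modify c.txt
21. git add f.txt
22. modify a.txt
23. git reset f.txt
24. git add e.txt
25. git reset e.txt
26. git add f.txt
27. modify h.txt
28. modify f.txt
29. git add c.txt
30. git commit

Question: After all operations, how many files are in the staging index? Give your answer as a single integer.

After op 1 (modify b.txt): modified={b.txt} staged={none}
After op 2 (modify d.txt): modified={b.txt, d.txt} staged={none}
After op 3 (git add b.txt): modified={d.txt} staged={b.txt}
After op 4 (git commit): modified={d.txt} staged={none}
After op 5 (modify a.txt): modified={a.txt, d.txt} staged={none}
After op 6 (git add d.txt): modified={a.txt} staged={d.txt}
After op 7 (git commit): modified={a.txt} staged={none}
After op 8 (modify b.txt): modified={a.txt, b.txt} staged={none}
After op 9 (git add a.txt): modified={b.txt} staged={a.txt}
After op 10 (modify d.txt): modified={b.txt, d.txt} staged={a.txt}
After op 11 (git add d.txt): modified={b.txt} staged={a.txt, d.txt}
After op 12 (git add b.txt): modified={none} staged={a.txt, b.txt, d.txt}
After op 13 (modify e.txt): modified={e.txt} staged={a.txt, b.txt, d.txt}
After op 14 (modify d.txt): modified={d.txt, e.txt} staged={a.txt, b.txt, d.txt}
After op 15 (modify g.txt): modified={d.txt, e.txt, g.txt} staged={a.txt, b.txt, d.txt}
After op 16 (modify h.txt): modified={d.txt, e.txt, g.txt, h.txt} staged={a.txt, b.txt, d.txt}
After op 17 (modify f.txt): modified={d.txt, e.txt, f.txt, g.txt, h.txt} staged={a.txt, b.txt, d.txt}
After op 18 (git reset b.txt): modified={b.txt, d.txt, e.txt, f.txt, g.txt, h.txt} staged={a.txt, d.txt}
After op 19 (git commit): modified={b.txt, d.txt, e.txt, f.txt, g.txt, h.txt} staged={none}
After op 20 (modify c.txt): modified={b.txt, c.txt, d.txt, e.txt, f.txt, g.txt, h.txt} staged={none}
After op 21 (git add f.txt): modified={b.txt, c.txt, d.txt, e.txt, g.txt, h.txt} staged={f.txt}
After op 22 (modify a.txt): modified={a.txt, b.txt, c.txt, d.txt, e.txt, g.txt, h.txt} staged={f.txt}
After op 23 (git reset f.txt): modified={a.txt, b.txt, c.txt, d.txt, e.txt, f.txt, g.txt, h.txt} staged={none}
After op 24 (git add e.txt): modified={a.txt, b.txt, c.txt, d.txt, f.txt, g.txt, h.txt} staged={e.txt}
After op 25 (git reset e.txt): modified={a.txt, b.txt, c.txt, d.txt, e.txt, f.txt, g.txt, h.txt} staged={none}
After op 26 (git add f.txt): modified={a.txt, b.txt, c.txt, d.txt, e.txt, g.txt, h.txt} staged={f.txt}
After op 27 (modify h.txt): modified={a.txt, b.txt, c.txt, d.txt, e.txt, g.txt, h.txt} staged={f.txt}
After op 28 (modify f.txt): modified={a.txt, b.txt, c.txt, d.txt, e.txt, f.txt, g.txt, h.txt} staged={f.txt}
After op 29 (git add c.txt): modified={a.txt, b.txt, d.txt, e.txt, f.txt, g.txt, h.txt} staged={c.txt, f.txt}
After op 30 (git commit): modified={a.txt, b.txt, d.txt, e.txt, f.txt, g.txt, h.txt} staged={none}
Final staged set: {none} -> count=0

Answer: 0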